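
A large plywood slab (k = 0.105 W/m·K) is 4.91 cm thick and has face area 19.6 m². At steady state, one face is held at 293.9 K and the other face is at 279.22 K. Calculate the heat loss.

Q = 615 W

Q = kA·ΔT/L = 0.105 × 19.6 × |293.9 K − 279.22 K| / 0.0491 = 615 W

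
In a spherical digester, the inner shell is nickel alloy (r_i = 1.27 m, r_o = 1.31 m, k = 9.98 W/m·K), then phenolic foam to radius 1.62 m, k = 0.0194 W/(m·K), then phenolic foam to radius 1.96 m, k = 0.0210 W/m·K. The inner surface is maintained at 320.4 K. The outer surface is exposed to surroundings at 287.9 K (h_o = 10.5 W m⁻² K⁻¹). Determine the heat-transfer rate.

Q = 32.3 W

Treat each layer as a resistance in series:
  R_nickel alloy = (1/1.27 − 1/1.31)/(4πk) = 0.02404/(4π·9.98) = 1.917×10^-4 K/W
  R_phenolic foam = (1/1.31 − 1/1.62)/(4πk) = 0.1461/(4π·0.0194) = 0.5992 K/W
  R_phenolic foam = (1/1.62 − 1/1.96)/(4πk) = 0.1071/(4π·0.0210) = 0.4058 K/W
  R_conv,out = 1/(4πr²h) = 1/(4π·1.96²·10.5) = 0.001973 K/W
ΣR = 1.917×10^-4 + 0.5992 + 0.4058 + 0.001973 = 1.007 K/W
Q = ΔT/ΣR = (320.4 K − 287.9 K)/1.007 = 32.3 W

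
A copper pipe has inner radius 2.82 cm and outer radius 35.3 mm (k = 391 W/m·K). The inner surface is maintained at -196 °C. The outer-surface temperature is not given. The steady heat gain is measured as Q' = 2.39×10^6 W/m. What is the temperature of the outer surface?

T_out = 22.5 °C

Sum the resistances:
  R'_copper = ln(0.0353/0.0282)/(2πk) = 0.2246/(2π·391) = 9.141×10^-5 m·K/W
ΣR = 9.141×10^-5 m·K/W
ΔT = Q'·ΣR = 2.39×10^6 × 9.141×10^-5 = 218.5 K
Heat flows inward, so T_out = T_in + ΔT = -196 + 218.5 = 22.5 °C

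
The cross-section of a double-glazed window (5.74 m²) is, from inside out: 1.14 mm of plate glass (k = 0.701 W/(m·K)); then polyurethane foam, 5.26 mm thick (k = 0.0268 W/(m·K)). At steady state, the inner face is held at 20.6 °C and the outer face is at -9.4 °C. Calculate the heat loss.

Treat each layer as a resistance in series:
  R_plate glass = L/(kA) = 0.00114/(0.701·5.74) = 2.833×10^-4 K/W
  R_polyurethane foam = L/(kA) = 0.00526/(0.0268·5.74) = 0.03419 K/W
ΣR = 2.833×10^-4 + 0.03419 = 0.03447 K/W
Q = ΔT/ΣR = (20.6 °C − -9.4 °C)/0.03447 = 870 W

Q = 870 W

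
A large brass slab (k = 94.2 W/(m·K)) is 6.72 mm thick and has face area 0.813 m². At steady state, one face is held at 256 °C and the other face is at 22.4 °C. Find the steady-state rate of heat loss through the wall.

Q = 2.66×10^6 W

Q = kA·ΔT/L = 94.2 × 0.813 × |256 °C − 22.4 °C| / 0.00672 = 2.66×10^6 W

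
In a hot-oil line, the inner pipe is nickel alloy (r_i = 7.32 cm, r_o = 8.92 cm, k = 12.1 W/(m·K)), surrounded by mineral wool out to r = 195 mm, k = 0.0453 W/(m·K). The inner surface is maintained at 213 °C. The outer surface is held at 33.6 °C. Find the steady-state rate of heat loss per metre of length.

Series thermal resistances, inner to outer:
  R'_nickel alloy = ln(0.0892/0.0732)/(2πk) = 0.1977/(2π·12.1) = 0.002600 m·K/W
  R'_mineral wool = ln(0.195/0.0892)/(2πk) = 0.7821/(2π·0.0453) = 2.748 m·K/W
ΣR = 0.002600 + 2.748 = 2.751 m·K/W
Q' = ΔT/ΣR = (213 °C − 33.6 °C)/2.751 = 65.2 W/m

Q' = 65.2 W/m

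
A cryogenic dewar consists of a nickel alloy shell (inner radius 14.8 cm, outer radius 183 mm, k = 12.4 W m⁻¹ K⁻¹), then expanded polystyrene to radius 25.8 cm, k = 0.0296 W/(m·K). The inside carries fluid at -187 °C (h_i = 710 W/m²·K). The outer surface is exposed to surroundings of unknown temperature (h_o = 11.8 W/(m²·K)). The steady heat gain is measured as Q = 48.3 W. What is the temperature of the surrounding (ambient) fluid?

Series resistances:
  R_conv,in = 1/(4πr²h) = 1/(4π·0.148²·710) = 0.005117 K/W
  R_nickel alloy = (1/0.148 − 1/0.183)/(4πk) = 1.292/(4π·12.4) = 0.008293 K/W
  R_expanded polystyrene = (1/0.183 − 1/0.258)/(4πk) = 1.589/(4π·0.0296) = 4.271 K/W
  R_conv,out = 1/(4πr²h) = 1/(4π·0.258²·11.8) = 0.1013 K/W
ΣR = 4.385 K/W
ΔT = Q·ΣR = 48.3 × 4.385 = 211.8 K
Heat flows inward, so T_out = T_in + ΔT = -187 + 211.8 = 24.8 °C

T_out = 24.8 °C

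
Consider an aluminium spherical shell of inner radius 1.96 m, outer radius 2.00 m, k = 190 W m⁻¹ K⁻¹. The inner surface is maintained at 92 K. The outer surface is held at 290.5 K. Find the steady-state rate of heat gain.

Q = 4πk·ΔT/(1/r₁ − 1/r₂) = 4π × 190 × 198.5 / (1/1.96 − 1/2.00) = 4.64×10^7 W

Q = 46400 kW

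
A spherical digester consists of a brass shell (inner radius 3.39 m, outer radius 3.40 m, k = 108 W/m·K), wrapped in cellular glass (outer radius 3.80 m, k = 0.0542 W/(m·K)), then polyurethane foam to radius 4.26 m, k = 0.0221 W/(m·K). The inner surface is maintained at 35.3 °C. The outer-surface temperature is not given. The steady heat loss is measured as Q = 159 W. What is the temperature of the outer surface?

T_out = 11.8 °C

Sum the resistances:
  R_brass = (1/3.39 − 1/3.40)/(4πk) = 8.676×10^-4/(4π·108) = 6.393×10^-7 K/W
  R_cellular glass = (1/3.40 − 1/3.80)/(4πk) = 0.03096/(4π·0.0542) = 0.04546 K/W
  R_polyurethane foam = (1/3.80 − 1/4.26)/(4πk) = 0.02842/(4π·0.0221) = 0.1023 K/W
ΣR = 0.1478 K/W
ΔT = Q·ΣR = 159 × 0.1478 = 23.50 K
Heat flows outward, so T_out = T_in − ΔT = 35.3 − 23.50 = 11.8 °C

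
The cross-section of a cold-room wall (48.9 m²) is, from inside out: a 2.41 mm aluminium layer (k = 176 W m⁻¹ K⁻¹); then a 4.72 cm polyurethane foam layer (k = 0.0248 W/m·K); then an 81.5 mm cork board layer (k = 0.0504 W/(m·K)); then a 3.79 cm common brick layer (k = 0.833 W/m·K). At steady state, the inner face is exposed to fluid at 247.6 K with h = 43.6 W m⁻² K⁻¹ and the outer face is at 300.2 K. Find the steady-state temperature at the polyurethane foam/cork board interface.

T = 275.83 K

Treat each layer as a resistance in series:
  R_conv,in = 1/(hA) = 1/(43.6·48.9) = 4.690×10^-4 K/W
  R_aluminium = L/(kA) = 0.00241/(176·48.9) = 2.800×10^-7 K/W
  R_polyurethane foam = L/(kA) = 0.0472/(0.0248·48.9) = 0.03892 K/W
  R_cork board = L/(kA) = 0.0815/(0.0504·48.9) = 0.03307 K/W
  R_common brick = L/(kA) = 0.0379/(0.833·48.9) = 9.304×10^-4 K/W
ΣR = 4.690×10^-4 + 2.800×10^-7 + 0.03892 + 0.03307 + 9.304×10^-4 = 0.07339 K/W
Q = ΔT/ΣR = (247.6 K − 300.2 K)/0.07339 = -716.7 W
From the inner boundary to the polyurethane foam/cork board interface, ΣR_partial = 0.03939 K/W.
T_interface = T_in − Q·ΣR_partial = 247.6 K − (-716.7)(0.03939) = 275.83 K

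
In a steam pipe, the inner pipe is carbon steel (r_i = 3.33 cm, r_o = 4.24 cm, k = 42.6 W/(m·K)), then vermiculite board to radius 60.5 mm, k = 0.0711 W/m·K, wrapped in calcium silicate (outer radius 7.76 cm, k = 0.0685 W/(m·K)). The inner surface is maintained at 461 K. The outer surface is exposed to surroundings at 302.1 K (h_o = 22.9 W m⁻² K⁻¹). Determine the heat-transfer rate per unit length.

Resistance network (inner→outer):
  R'_carbon steel = ln(0.0424/0.0333)/(2πk) = 0.2416/(2π·42.6) = 9.026×10^-4 m·K/W
  R'_vermiculite board = ln(0.0605/0.0424)/(2πk) = 0.3555/(2π·0.0711) = 0.7958 m·K/W
  R'_calcium silicate = ln(0.0776/0.0605)/(2πk) = 0.2489/(2π·0.0685) = 0.5784 m·K/W
  R'_conv,out = 1/(2πr h) = 1/(2π·0.0776·22.9) = 0.08956 m·K/W
ΣR = 9.026×10^-4 + 0.7958 + 0.5784 + 0.08956 = 1.465 m·K/W
Q' = ΔT/ΣR = (461 K − 302.1 K)/1.465 = 108 W/m

Q' = 108 W/m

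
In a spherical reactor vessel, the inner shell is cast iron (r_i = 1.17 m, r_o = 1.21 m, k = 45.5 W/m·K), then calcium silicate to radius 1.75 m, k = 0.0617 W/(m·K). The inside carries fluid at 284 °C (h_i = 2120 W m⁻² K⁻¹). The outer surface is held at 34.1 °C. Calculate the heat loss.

Series thermal resistances, inner to outer:
  R_conv,in = 1/(4πr²h) = 1/(4π·1.17²·2120) = 2.742×10^-5 K/W
  R_cast iron = (1/1.17 − 1/1.21)/(4πk) = 0.02825/(4π·45.5) = 4.942×10^-5 K/W
  R_calcium silicate = (1/1.21 − 1/1.75)/(4πk) = 0.2550/(4π·0.0617) = 0.3289 K/W
ΣR = 2.742×10^-5 + 4.942×10^-5 + 0.3289 = 0.3290 K/W
Q = ΔT/ΣR = (284 °C − 34.1 °C)/0.3290 = 760 W

Q = 760 W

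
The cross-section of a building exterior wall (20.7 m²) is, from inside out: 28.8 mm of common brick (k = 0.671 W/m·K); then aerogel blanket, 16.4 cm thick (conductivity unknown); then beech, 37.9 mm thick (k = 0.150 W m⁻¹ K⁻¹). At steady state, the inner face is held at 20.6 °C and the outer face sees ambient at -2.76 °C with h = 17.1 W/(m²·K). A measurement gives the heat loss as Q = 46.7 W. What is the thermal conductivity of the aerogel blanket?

k = 0.0164 W/m·K

ΣR = ΔT/Q = |20.6 − -2.76|/46.7 = 0.5002 K/W
Known resistances:
  R_common brick = L/(kA) = 0.0288/(0.671·20.7) = 0.002073 K/W
  R_beech = L/(kA) = 0.0379/(0.150·20.7) = 0.01221 K/W
  R_conv,out = 1/(hA) = 1/(17.1·20.7) = 0.002825 K/W
R_aerogel blanket = ΣR − ΣR_known = 0.5002 − 0.01711 = 0.4831 K/W
L/(kA) = 0.4831 ⇒ k = 0.164/(0.4831·20.7) = 0.0164 W/m·K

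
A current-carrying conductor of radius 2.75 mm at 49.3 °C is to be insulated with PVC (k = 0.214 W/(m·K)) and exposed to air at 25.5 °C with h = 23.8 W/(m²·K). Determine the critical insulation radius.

r_cr = 0.899 cm

For a cylinder, r_cr = k_ins/h = 0.214/23.8 = 0.00899 m = 0.899 cm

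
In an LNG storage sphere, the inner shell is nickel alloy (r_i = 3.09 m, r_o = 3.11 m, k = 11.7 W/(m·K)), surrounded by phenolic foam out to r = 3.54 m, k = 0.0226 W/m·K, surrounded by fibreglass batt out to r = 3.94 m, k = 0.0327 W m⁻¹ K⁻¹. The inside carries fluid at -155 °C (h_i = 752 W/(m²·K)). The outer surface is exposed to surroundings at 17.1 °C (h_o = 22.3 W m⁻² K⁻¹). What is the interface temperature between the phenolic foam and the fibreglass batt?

T = -41.0 °C

Treat each layer as a resistance in series:
  R_conv,in = 1/(4πr²h) = 1/(4π·3.09²·752) = 1.108×10^-5 K/W
  R_nickel alloy = (1/3.09 − 1/3.11)/(4πk) = 0.002081/(4π·11.7) = 1.416×10^-5 K/W
  R_phenolic foam = (1/3.11 − 1/3.54)/(4πk) = 0.03906/(4π·0.0226) = 0.1375 K/W
  R_fibreglass batt = (1/3.54 − 1/3.94)/(4πk) = 0.02868/(4π·0.0327) = 0.06979 K/W
  R_conv,out = 1/(4πr²h) = 1/(4π·3.94²·22.3) = 2.299×10^-4 K/W
ΣR = 1.108×10^-5 + 1.416×10^-5 + 0.1375 + 0.06979 + 2.299×10^-4 = 0.2075 K/W
Q = ΔT/ΣR = (-155 °C − 17.1 °C)/0.2075 = -829.4 W
From the inner boundary to the phenolic foam/fibreglass batt interface, ΣR_partial = 0.1375 K/W.
T_interface = T_in − Q·ΣR_partial = -155 °C − (-829.4)(0.1375) = -41.0 °C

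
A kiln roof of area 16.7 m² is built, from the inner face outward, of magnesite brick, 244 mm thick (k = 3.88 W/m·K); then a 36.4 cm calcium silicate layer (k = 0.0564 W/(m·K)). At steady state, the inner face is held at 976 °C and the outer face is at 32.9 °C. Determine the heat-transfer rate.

Series thermal resistances, inner to outer:
  R_magnesite brick = L/(kA) = 0.244/(3.88·16.7) = 0.003766 K/W
  R_calcium silicate = L/(kA) = 0.364/(0.0564·16.7) = 0.3865 K/W
ΣR = 0.003766 + 0.3865 = 0.3903 K/W
Q = ΔT/ΣR = (976 °C − 32.9 °C)/0.3903 = 2420 W

Q = 2.42 kW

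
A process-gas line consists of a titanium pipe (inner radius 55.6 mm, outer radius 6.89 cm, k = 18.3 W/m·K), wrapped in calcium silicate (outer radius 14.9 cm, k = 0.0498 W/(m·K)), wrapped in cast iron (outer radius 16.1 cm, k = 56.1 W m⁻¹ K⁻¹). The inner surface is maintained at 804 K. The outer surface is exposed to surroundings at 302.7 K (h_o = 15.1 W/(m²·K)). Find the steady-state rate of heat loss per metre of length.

Q' = 198 W/m

Treat each layer as a resistance in series:
  R'_titanium = ln(0.0689/0.0556)/(2πk) = 0.2145/(2π·18.3) = 0.001865 m·K/W
  R'_calcium silicate = ln(0.149/0.0689)/(2πk) = 0.7713/(2π·0.0498) = 2.465 m·K/W
  R'_cast iron = ln(0.161/0.149)/(2πk) = 0.07746/(2π·56.1) = 2.197×10^-4 m·K/W
  R'_conv,out = 1/(2πr h) = 1/(2π·0.161·15.1) = 0.06547 m·K/W
ΣR = 0.001865 + 2.465 + 2.197×10^-4 + 0.06547 = 2.533 m·K/W
Q' = ΔT/ΣR = (804 K − 302.7 K)/2.533 = 198 W/m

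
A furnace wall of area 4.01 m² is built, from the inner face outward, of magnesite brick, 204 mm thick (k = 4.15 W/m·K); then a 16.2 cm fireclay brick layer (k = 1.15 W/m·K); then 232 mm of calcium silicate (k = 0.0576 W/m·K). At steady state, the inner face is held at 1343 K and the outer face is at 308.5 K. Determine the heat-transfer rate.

Resistance network (inner→outer):
  R_magnesite brick = L/(kA) = 0.204/(4.15·4.01) = 0.01226 K/W
  R_fireclay brick = L/(kA) = 0.162/(1.15·4.01) = 0.03513 K/W
  R_calcium silicate = L/(kA) = 0.232/(0.0576·4.01) = 1.004 K/W
ΣR = 0.01226 + 0.03513 + 1.004 = 1.051 K/W
Q = ΔT/ΣR = (1343 K − 308.5 K)/1.051 = 984 W

Q = 984 W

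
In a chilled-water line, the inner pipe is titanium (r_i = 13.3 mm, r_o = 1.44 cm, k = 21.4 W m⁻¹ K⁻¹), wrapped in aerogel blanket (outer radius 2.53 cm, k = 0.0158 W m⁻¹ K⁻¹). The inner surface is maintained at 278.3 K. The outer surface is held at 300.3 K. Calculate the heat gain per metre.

Q' = 3.87 W/m

Resistance network (inner→outer):
  R'_titanium = ln(0.0144/0.0133)/(2πk) = 0.07946/(2π·21.4) = 5.910×10^-4 m·K/W
  R'_aerogel blanket = ln(0.0253/0.0144)/(2πk) = 0.5636/(2π·0.0158) = 5.677 m·K/W
ΣR = 5.910×10^-4 + 5.677 = 5.678 m·K/W
Q' = ΔT/ΣR = (278.3 K − 300.3 K)/5.678 = -3.87 W/m
(Negative Q' ⇒ heat flows inward; heat gain = 3.87 W/m.)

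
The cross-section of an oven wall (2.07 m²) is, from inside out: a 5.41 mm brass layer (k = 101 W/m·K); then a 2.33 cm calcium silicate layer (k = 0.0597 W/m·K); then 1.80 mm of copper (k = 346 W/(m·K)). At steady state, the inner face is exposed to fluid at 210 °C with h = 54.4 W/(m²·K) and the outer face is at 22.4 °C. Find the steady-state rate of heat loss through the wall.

Q = 950 W

Resistance network (inner→outer):
  R_conv,in = 1/(hA) = 1/(54.4·2.07) = 0.008880 K/W
  R_brass = L/(kA) = 0.00541/(101·2.07) = 2.588×10^-5 K/W
  R_calcium silicate = L/(kA) = 0.0233/(0.0597·2.07) = 0.1885 K/W
  R_copper = L/(kA) = 0.00180/(346·2.07) = 2.513×10^-6 K/W
ΣR = 0.008880 + 2.588×10^-5 + 0.1885 + 2.513×10^-6 = 0.1974 K/W
Q = ΔT/ΣR = (210 °C − 22.4 °C)/0.1974 = 950 W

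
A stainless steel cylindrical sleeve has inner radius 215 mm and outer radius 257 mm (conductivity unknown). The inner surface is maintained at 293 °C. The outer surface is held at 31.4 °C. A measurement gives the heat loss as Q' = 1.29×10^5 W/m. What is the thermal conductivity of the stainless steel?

ΣR = ΔT/Q' = |293 − 31.4|/1.29×10^5 = 0.002028 m·K/W
ln(r₂/r₁)/(2πk) = 0.002028 ⇒ k = 0.1784/(2π·0.002028) = 14.0 W/m·K

k = 14.0 W/m·K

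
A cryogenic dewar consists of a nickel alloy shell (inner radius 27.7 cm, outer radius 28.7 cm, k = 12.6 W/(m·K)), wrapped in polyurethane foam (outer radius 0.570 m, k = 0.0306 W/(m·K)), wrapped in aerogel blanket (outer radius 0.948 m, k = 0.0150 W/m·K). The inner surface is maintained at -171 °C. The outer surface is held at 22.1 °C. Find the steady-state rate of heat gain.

Q = 23.5 W

Treat each layer as a resistance in series:
  R_nickel alloy = (1/0.277 − 1/0.287)/(4πk) = 0.1258/(4π·12.6) = 7.944×10^-4 K/W
  R_polyurethane foam = (1/0.287 − 1/0.570)/(4πk) = 1.730/(4π·0.0306) = 4.499 K/W
  R_aerogel blanket = (1/0.570 − 1/0.948)/(4πk) = 0.6995/(4π·0.0150) = 3.711 K/W
ΣR = 7.944×10^-4 + 4.499 + 3.711 = 8.211 K/W
Q = ΔT/ΣR = (-171 °C − 22.1 °C)/8.211 = -23.5 W
(Negative Q ⇒ heat flows inward; heat gain = 23.5 W.)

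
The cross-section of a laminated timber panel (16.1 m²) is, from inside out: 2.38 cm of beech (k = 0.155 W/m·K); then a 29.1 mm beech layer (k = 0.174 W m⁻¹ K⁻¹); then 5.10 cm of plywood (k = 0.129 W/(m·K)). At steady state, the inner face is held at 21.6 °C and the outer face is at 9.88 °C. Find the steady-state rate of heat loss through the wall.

Treat each layer as a resistance in series:
  R_beech = L/(kA) = 0.0238/(0.155·16.1) = 0.009537 K/W
  R_beech = L/(kA) = 0.0291/(0.174·16.1) = 0.01039 K/W
  R_plywood = L/(kA) = 0.0510/(0.129·16.1) = 0.02456 K/W
ΣR = 0.009537 + 0.01039 + 0.02456 = 0.04449 K/W
Q = ΔT/ΣR = (21.6 °C − 9.88 °C)/0.04449 = 263 W

Q = 263 W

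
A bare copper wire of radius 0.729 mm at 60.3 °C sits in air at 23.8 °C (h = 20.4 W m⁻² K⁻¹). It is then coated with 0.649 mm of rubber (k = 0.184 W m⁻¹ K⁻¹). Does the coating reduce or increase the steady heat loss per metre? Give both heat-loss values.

increases: 3.41 → 5.88 W/m

Critical radius for a cylinder: r_cr = k/h = 0.00902 m = 0.902 cm.
Outer radius after coating: r₂ = 7.29×10^-4 + 6.49×10^-4 = 0.001378 m.
Since r₁ < r_cr and r₂ ≤ r_cr, the coating moves toward the maximum at r_cr — heat loss rises.
Bare: R = 1/(2πr₁h) = 10.70 m·K/W; Q = 36.5/10.70 = 3.41 W/m.
Coated: R = R_cond + R_conv = 6.212 m·K/W; Q = 36.5/6.212 = 5.88 W/m.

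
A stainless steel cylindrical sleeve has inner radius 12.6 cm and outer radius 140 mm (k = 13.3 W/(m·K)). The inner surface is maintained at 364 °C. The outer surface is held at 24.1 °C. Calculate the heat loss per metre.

Q' = 270 kW/m

Q' = 2πk·ΔT/ln(r₂/r₁) = 2π × 13.3 × 339.9 / ln(0.140/0.126) = 2.70×10^5 W/m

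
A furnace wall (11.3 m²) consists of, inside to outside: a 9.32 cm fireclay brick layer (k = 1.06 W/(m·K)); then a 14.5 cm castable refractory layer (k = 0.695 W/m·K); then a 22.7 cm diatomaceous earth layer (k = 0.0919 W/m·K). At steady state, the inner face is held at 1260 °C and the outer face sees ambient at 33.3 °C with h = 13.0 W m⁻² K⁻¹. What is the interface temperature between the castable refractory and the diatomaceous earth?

Treat each layer as a resistance in series:
  R_fireclay brick = L/(kA) = 0.0932/(1.06·11.3) = 0.007781 K/W
  R_castable refractory = L/(kA) = 0.145/(0.695·11.3) = 0.01846 K/W
  R_diatomaceous earth = L/(kA) = 0.227/(0.0919·11.3) = 0.2186 K/W
  R_conv,out = 1/(hA) = 1/(13.0·11.3) = 0.006807 K/W
ΣR = 0.007781 + 0.01846 + 0.2186 + 0.006807 = 0.2516 K/W
Q = ΔT/ΣR = (1260 °C − 33.3 °C)/0.2516 = 4876 W
From the inner boundary to the castable refractory/diatomaceous earth interface, ΣR_partial = 0.02624 K/W.
T_interface = T_in − Q·ΣR_partial = 1260 °C − (4876)(0.02624) = 1132 °C

T = 1132 °C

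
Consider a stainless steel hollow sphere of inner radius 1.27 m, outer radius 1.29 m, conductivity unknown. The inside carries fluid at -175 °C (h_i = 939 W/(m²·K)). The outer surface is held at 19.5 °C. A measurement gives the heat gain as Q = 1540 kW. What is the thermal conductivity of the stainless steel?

k = 13.2 W/m·K

ΣR = ΔT/Q = |-175 − 19.5|/1.54×10^6 = 1.263×10^-4 K/W
Known resistances:
  R_conv,in = 1/(4πr²h) = 1/(4π·1.27²·939) = 5.254×10^-5 K/W
R_stainless steel = ΣR − ΣR_known = 1.263×10^-4 − 5.254×10^-5 = 7.376×10^-5 K/W
(1/r₁−1/r₂)/(4πk) = 7.376×10^-5 ⇒ k = 0.01221/(4π·7.376×10^-5) = 13.2 W/m·K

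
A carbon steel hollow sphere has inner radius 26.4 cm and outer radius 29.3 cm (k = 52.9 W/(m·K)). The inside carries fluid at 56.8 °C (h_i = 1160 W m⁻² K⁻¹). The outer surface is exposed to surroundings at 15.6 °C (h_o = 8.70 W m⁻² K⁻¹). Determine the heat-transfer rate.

Q = 381 W

Series thermal resistances, inner to outer:
  R_conv,in = 1/(4πr²h) = 1/(4π·0.264²·1160) = 9.843×10^-4 K/W
  R_carbon steel = (1/0.264 − 1/0.293)/(4πk) = 0.3749/(4π·52.9) = 5.640×10^-4 K/W
  R_conv,out = 1/(4πr²h) = 1/(4π·0.293²·8.70) = 0.1065 K/W
ΣR = 9.843×10^-4 + 5.640×10^-4 + 0.1065 = 0.1080 K/W
Q = ΔT/ΣR = (56.8 °C − 15.6 °C)/0.1080 = 381 W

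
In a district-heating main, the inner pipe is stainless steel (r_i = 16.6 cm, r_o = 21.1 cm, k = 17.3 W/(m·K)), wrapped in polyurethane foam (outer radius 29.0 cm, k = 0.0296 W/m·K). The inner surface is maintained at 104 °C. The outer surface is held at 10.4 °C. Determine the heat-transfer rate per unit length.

Q' = 54.7 W/m

Treat each layer as a resistance in series:
  R'_stainless steel = ln(0.211/0.166)/(2πk) = 0.2399/(2π·17.3) = 0.002207 m·K/W
  R'_polyurethane foam = ln(0.290/0.211)/(2πk) = 0.3180/(2π·0.0296) = 1.710 m·K/W
ΣR = 0.002207 + 1.710 = 1.712 m·K/W
Q' = ΔT/ΣR = (104 °C − 10.4 °C)/1.712 = 54.7 W/m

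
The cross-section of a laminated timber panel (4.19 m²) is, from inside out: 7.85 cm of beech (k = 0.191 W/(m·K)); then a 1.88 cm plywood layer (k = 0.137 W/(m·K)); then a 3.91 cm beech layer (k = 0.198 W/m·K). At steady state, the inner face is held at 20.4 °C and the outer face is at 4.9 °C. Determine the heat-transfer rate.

Series thermal resistances, inner to outer:
  R_beech = L/(kA) = 0.0785/(0.191·4.19) = 0.09809 K/W
  R_plywood = L/(kA) = 0.0188/(0.137·4.19) = 0.03275 K/W
  R_beech = L/(kA) = 0.0391/(0.198·4.19) = 0.04713 K/W
ΣR = 0.09809 + 0.03275 + 0.04713 = 0.1780 K/W
Q = ΔT/ΣR = (20.4 °C − 4.9 °C)/0.1780 = 87.1 W

Q = 87.1 W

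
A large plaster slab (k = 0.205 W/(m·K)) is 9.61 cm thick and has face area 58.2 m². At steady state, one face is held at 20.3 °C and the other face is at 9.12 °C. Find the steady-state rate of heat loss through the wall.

Q = kA·ΔT/L = 0.205 × 58.2 × |20.3 °C − 9.12 °C| / 0.0961 = 1390 W

Q = 1390 W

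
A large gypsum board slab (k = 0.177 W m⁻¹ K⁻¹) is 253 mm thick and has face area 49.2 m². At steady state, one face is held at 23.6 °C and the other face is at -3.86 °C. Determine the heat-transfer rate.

Q = kA·ΔT/L = 0.177 × 49.2 × |23.6 °C − -3.86 °C| / 0.253 = 945 W

Q = 945 W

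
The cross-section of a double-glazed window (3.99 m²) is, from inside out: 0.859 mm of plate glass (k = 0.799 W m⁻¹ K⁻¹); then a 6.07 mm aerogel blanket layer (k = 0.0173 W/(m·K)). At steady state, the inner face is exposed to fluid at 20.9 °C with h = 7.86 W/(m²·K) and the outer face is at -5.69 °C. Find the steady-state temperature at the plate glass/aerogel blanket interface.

Treat each layer as a resistance in series:
  R_conv,in = 1/(hA) = 1/(7.86·3.99) = 0.03189 K/W
  R_plate glass = L/(kA) = 8.59×10^-4/(0.799·3.99) = 2.694×10^-4 K/W
  R_aerogel blanket = L/(kA) = 0.00607/(0.0173·3.99) = 0.08794 K/W
ΣR = 0.03189 + 2.694×10^-4 + 0.08794 = 0.1201 K/W
Q = ΔT/ΣR = (20.9 °C − -5.69 °C)/0.1201 = 221.4 W
From the inner boundary to the plate glass/aerogel blanket interface, ΣR_partial = 0.03216 K/W.
T_interface = T_in − Q·ΣR_partial = 20.9 °C − (221.4)(0.03216) = 13.8 °C

T = 13.8 °C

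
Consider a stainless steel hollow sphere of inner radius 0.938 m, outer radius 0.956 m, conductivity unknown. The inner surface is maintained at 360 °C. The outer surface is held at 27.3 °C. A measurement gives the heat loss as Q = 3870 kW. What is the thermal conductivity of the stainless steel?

ΣR = ΔT/Q = |360 − 27.3|/3.87×10^6 = 8.597×10^-5 K/W
(1/r₁−1/r₂)/(4πk) = 8.597×10^-5 ⇒ k = 0.02007/(4π·8.597×10^-5) = 18.6 W/m·K

k = 18.6 W/m·K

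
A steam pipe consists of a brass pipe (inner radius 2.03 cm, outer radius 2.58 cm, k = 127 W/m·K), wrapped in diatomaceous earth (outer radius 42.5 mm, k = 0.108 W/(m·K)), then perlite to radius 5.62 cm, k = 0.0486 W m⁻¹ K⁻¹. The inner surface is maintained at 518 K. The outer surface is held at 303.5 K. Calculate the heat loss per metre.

Q' = 130 W/m

Resistance network (inner→outer):
  R'_brass = ln(0.0258/0.0203)/(2πk) = 0.2398/(2π·127) = 3.005×10^-4 m·K/W
  R'_diatomaceous earth = ln(0.0425/0.0258)/(2πk) = 0.4991/(2π·0.108) = 0.7355 m·K/W
  R'_perlite = ln(0.0562/0.0425)/(2πk) = 0.2794/(2π·0.0486) = 0.9150 m·K/W
ΣR = 3.005×10^-4 + 0.7355 + 0.9150 = 1.651 m·K/W
Q' = ΔT/ΣR = (518 K − 303.5 K)/1.651 = 130 W/m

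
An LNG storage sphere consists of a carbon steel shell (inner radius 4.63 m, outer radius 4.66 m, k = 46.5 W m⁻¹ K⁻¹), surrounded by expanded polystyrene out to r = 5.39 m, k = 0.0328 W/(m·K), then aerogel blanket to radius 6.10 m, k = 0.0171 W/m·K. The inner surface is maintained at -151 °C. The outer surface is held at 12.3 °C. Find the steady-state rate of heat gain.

Treat each layer as a resistance in series:
  R_carbon steel = (1/4.63 − 1/4.66)/(4πk) = 0.001390/(4π·46.5) = 2.380×10^-6 K/W
  R_expanded polystyrene = (1/4.66 − 1/5.39)/(4πk) = 0.02906/(4π·0.0328) = 0.07051 K/W
  R_aerogel blanket = (1/5.39 − 1/6.10)/(4πk) = 0.02159/(4π·0.0171) = 0.1005 K/W
ΣR = 2.380×10^-6 + 0.07051 + 0.1005 = 0.1710 K/W
Q = ΔT/ΣR = (-151 °C − 12.3 °C)/0.1710 = -955 W
(Negative Q ⇒ heat flows inward; heat gain = 955 W.)

Q = 955 W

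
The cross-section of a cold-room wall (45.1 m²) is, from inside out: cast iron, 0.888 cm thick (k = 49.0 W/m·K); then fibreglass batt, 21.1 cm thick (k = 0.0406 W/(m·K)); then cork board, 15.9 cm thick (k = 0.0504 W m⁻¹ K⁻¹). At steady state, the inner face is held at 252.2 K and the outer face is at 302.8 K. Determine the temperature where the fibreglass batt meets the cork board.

Series thermal resistances, inner to outer:
  R_cast iron = L/(kA) = 0.00888/(49.0·45.1) = 4.018×10^-6 K/W
  R_fibreglass batt = L/(kA) = 0.211/(0.0406·45.1) = 0.1152 K/W
  R_cork board = L/(kA) = 0.159/(0.0504·45.1) = 0.06995 K/W
ΣR = 4.018×10^-6 + 0.1152 + 0.06995 = 0.1852 K/W
Q = ΔT/ΣR = (252.2 K − 302.8 K)/0.1852 = -273.2 W
From the inner boundary to the fibreglass batt/cork board interface, ΣR_partial = 0.1152 K/W.
T_interface = T_in − Q·ΣR_partial = 252.2 K − (-273.2)(0.1152) = 283.7 K

T = 283.7 K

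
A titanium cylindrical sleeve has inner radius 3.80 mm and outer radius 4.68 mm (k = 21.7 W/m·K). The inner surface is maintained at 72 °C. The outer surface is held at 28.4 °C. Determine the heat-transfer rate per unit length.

Q' = 28.5 kW/m

Q' = 2πk·ΔT/ln(r₂/r₁) = 2π × 21.7 × 43.6 / ln(0.00468/0.00380) = 28500 W/m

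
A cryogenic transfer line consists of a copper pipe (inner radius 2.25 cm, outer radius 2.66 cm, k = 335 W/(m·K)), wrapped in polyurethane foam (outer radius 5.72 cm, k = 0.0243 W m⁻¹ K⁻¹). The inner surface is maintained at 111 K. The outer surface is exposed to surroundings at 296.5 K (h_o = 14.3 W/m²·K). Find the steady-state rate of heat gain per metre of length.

Treat each layer as a resistance in series:
  R'_copper = ln(0.0266/0.0225)/(2πk) = 0.1674/(2π·335) = 7.953×10^-5 m·K/W
  R'_polyurethane foam = ln(0.0572/0.0266)/(2πk) = 0.7656/(2π·0.0243) = 5.015 m·K/W
  R'_conv,out = 1/(2πr h) = 1/(2π·0.0572·14.3) = 0.1946 m·K/W
ΣR = 7.953×10^-5 + 5.015 + 0.1946 = 5.210 m·K/W
Q' = ΔT/ΣR = (111 K − 296.5 K)/5.210 = -35.6 W/m
(Negative Q' ⇒ heat flows inward; heat gain = 35.6 W/m.)

Q' = 35.6 W/m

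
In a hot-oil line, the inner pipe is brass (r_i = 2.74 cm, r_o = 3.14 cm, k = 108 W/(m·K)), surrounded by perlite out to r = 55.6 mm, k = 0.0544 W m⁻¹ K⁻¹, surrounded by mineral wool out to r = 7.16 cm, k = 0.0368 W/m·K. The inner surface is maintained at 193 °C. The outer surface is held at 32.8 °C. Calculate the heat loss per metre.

Resistance network (inner→outer):
  R'_brass = ln(0.0314/0.0274)/(2πk) = 0.1363/(2π·108) = 2.008×10^-4 m·K/W
  R'_perlite = ln(0.0556/0.0314)/(2πk) = 0.5714/(2π·0.0544) = 1.672 m·K/W
  R'_mineral wool = ln(0.0716/0.0556)/(2πk) = 0.2529/(2π·0.0368) = 1.094 m·K/W
ΣR = 2.008×10^-4 + 1.672 + 1.094 = 2.766 m·K/W
Q' = ΔT/ΣR = (193 °C − 32.8 °C)/2.766 = 57.9 W/m

Q' = 57.9 W/m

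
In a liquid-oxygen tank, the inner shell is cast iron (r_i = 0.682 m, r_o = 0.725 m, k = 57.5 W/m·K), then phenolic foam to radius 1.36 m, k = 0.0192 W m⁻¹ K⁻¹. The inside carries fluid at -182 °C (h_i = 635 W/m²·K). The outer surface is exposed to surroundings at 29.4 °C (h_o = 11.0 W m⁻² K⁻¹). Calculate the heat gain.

Series thermal resistances, inner to outer:
  R_conv,in = 1/(4πr²h) = 1/(4π·0.682²·635) = 2.694×10^-4 K/W
  R_cast iron = (1/0.682 − 1/0.725)/(4πk) = 0.08697/(4π·57.5) = 1.204×10^-4 K/W
  R_phenolic foam = (1/0.725 − 1/1.36)/(4πk) = 0.6440/(4π·0.0192) = 2.669 K/W
  R_conv,out = 1/(4πr²h) = 1/(4π·1.36²·11.0) = 0.003911 K/W
ΣR = 2.694×10^-4 + 1.204×10^-4 + 2.669 + 0.003911 = 2.673 K/W
Q = ΔT/ΣR = (-182 °C − 29.4 °C)/2.673 = -79.1 W
(Negative Q ⇒ heat flows inward; heat gain = 79.1 W.)

Q = 79.1 W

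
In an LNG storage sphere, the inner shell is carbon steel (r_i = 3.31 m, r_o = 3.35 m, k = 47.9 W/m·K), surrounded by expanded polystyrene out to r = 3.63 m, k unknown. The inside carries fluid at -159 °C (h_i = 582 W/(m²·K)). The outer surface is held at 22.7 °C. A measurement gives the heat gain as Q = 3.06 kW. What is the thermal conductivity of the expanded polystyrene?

k = 0.0309 W/m·K

ΣR = ΔT/Q = |-159 − 22.7|/3060 = 0.05938 K/W
Known resistances:
  R_conv,in = 1/(4πr²h) = 1/(4π·3.31²·582) = 1.248×10^-5 K/W
  R_carbon steel = (1/3.31 − 1/3.35)/(4πk) = 0.003607/(4π·47.9) = 5.993×10^-6 K/W
R_expanded polystyrene = ΣR − ΣR_known = 0.05938 − 1.847×10^-5 = 0.05936 K/W
(1/r₁−1/r₂)/(4πk) = 0.05936 ⇒ k = 0.02303/(4π·0.05936) = 0.0309 W/m·K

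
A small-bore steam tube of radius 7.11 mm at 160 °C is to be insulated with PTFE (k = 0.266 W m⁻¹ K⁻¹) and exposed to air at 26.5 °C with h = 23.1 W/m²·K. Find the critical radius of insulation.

For a cylinder, r_cr = k_ins/h = 0.266/23.1 = 0.0115 m = 1.15 cm

r_cr = 1.15 cm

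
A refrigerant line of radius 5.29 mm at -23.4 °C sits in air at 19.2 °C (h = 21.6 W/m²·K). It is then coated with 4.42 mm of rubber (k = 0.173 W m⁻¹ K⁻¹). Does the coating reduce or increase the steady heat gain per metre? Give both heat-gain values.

Critical radius for a cylinder: r_cr = k/h = 0.00801 m = 0.801 cm.
Outer radius after coating: r₂ = 0.00529 + 0.00442 = 0.00971 m.
r₁ < r_cr < r₂: heat gain rises to a maximum at r_cr then falls. Whether the coating helps depends on whether Q(r₂) has dropped back below Q(r₁).
Bare: R = 1/(2πr₁h) = 1.393 m·K/W; Q = 42.6/1.393 = 30.6 W/m.
Coated: R = R_cond + R_conv = 1.318 m·K/W; Q = 42.6/1.318 = 32.3 W/m.

increases: 30.6 → 32.3 W/m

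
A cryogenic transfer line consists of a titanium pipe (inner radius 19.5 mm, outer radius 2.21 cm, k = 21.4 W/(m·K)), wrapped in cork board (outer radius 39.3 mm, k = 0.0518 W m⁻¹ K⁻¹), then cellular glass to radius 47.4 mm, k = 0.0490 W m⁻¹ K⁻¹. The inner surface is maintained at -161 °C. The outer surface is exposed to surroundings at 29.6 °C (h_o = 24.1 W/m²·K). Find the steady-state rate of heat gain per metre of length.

Q' = 75.7 W/m

Series thermal resistances, inner to outer:
  R'_titanium = ln(0.0221/0.0195)/(2πk) = 0.1252/(2π·21.4) = 9.309×10^-4 m·K/W
  R'_cork board = ln(0.0393/0.0221)/(2πk) = 0.5756/(2π·0.0518) = 1.769 m·K/W
  R'_cellular glass = ln(0.0474/0.0393)/(2πk) = 0.1874/(2π·0.0490) = 0.6087 m·K/W
  R'_conv,out = 1/(2πr h) = 1/(2π·0.0474·24.1) = 0.1393 m·K/W
ΣR = 9.309×10^-4 + 1.769 + 0.6087 + 0.1393 = 2.518 m·K/W
Q' = ΔT/ΣR = (-161 °C − 29.6 °C)/2.518 = -75.7 W/m
(Negative Q' ⇒ heat flows inward; heat gain = 75.7 W/m.)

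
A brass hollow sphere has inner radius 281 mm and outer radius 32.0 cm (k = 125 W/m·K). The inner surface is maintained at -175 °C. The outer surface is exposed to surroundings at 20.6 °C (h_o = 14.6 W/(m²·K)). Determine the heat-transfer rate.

Series thermal resistances, inner to outer:
  R_brass = (1/0.281 − 1/0.320)/(4πk) = 0.4337/(4π·125) = 2.761×10^-4 K/W
  R_conv,out = 1/(4πr²h) = 1/(4π·0.320²·14.6) = 0.05323 K/W
ΣR = 2.761×10^-4 + 0.05323 = 0.05351 K/W
Q = ΔT/ΣR = (-175 °C − 20.6 °C)/0.05351 = -3660 W
(Negative Q ⇒ heat flows inward; heat gain = 3660 W.)

Q = 3660 W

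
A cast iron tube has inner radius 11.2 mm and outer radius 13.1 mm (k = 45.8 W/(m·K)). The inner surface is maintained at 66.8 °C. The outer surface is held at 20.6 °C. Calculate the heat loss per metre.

Q' = 2πk·ΔT/ln(r₂/r₁) = 2π × 45.8 × 46.2 / ln(0.0131/0.0112) = 84800 W/m

Q' = 84800 W/m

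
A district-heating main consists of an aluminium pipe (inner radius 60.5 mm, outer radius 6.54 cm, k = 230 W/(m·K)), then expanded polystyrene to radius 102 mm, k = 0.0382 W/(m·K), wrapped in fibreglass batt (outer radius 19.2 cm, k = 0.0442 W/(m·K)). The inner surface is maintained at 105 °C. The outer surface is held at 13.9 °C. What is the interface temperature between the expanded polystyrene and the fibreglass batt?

Series thermal resistances, inner to outer:
  R'_aluminium = ln(0.0654/0.0605)/(2πk) = 0.07788/(2π·230) = 5.389×10^-5 m·K/W
  R'_expanded polystyrene = ln(0.102/0.0654)/(2πk) = 0.4445/(2π·0.0382) = 1.852 m·K/W
  R'_fibreglass batt = ln(0.192/0.102)/(2πk) = 0.6325/(2π·0.0442) = 2.278 m·K/W
ΣR = 5.389×10^-5 + 1.852 + 2.278 = 4.130 m·K/W
Q' = ΔT/ΣR = (105 °C − 13.9 °C)/4.130 = 22.06 W/m
From the inner boundary to the expanded polystyrene/fibreglass batt interface, ΣR_partial = 1.852 m·K/W.
T_interface = T_in − Q'·ΣR_partial = 105 °C − (22.06)(1.852) = 64.1 °C

T = 64.1 °C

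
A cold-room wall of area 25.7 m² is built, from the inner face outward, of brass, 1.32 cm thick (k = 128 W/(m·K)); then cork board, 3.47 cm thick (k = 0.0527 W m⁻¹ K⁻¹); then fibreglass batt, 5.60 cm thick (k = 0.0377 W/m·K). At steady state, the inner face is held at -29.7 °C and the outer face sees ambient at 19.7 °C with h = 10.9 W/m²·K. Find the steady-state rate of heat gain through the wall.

Q = 568 W

Series thermal resistances, inner to outer:
  R_brass = L/(kA) = 0.0132/(128·25.7) = 4.013×10^-6 K/W
  R_cork board = L/(kA) = 0.0347/(0.0527·25.7) = 0.02562 K/W
  R_fibreglass batt = L/(kA) = 0.0560/(0.0377·25.7) = 0.05780 K/W
  R_conv,out = 1/(hA) = 1/(10.9·25.7) = 0.003570 K/W
ΣR = 4.013×10^-6 + 0.02562 + 0.05780 + 0.003570 = 0.08699 K/W
Q = ΔT/ΣR = (-29.7 °C − 19.7 °C)/0.08699 = -568 W
(Negative Q ⇒ heat flows inward; heat gain = 568 W.)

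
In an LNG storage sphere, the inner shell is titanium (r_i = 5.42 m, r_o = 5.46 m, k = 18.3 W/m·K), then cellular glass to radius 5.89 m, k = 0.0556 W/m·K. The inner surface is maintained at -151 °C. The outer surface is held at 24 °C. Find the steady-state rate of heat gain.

Treat each layer as a resistance in series:
  R_titanium = (1/5.42 − 1/5.46)/(4πk) = 0.001352/(4π·18.3) = 5.878×10^-6 K/W
  R_cellular glass = (1/5.46 − 1/5.89)/(4πk) = 0.01337/(4π·0.0556) = 0.01914 K/W
ΣR = 5.878×10^-6 + 0.01914 = 0.01915 K/W
Q = ΔT/ΣR = (-151 °C − 24 °C)/0.01915 = -9140 W
(Negative Q ⇒ heat flows inward; heat gain = 9140 W.)

Q = 9.14 kW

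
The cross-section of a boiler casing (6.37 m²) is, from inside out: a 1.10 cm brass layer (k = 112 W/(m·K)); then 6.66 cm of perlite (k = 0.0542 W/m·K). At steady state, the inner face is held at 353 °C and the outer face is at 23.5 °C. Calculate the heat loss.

Q = 1710 W

Series thermal resistances, inner to outer:
  R_brass = L/(kA) = 0.0110/(112·6.37) = 1.542×10^-5 K/W
  R_perlite = L/(kA) = 0.0666/(0.0542·6.37) = 0.1929 K/W
ΣR = 1.542×10^-5 + 0.1929 = 0.1929 K/W
Q = ΔT/ΣR = (353 °C − 23.5 °C)/0.1929 = 1710 W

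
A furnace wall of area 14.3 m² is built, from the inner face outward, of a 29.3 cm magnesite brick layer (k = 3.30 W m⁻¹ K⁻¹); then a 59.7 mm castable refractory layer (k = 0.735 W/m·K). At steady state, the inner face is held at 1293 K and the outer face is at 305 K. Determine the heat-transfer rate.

Treat each layer as a resistance in series:
  R_magnesite brick = L/(kA) = 0.293/(3.30·14.3) = 0.006209 K/W
  R_castable refractory = L/(kA) = 0.0597/(0.735·14.3) = 0.005680 K/W
ΣR = 0.006209 + 0.005680 = 0.01189 K/W
Q = ΔT/ΣR = (1293 K − 305 K)/0.01189 = 83100 W

Q = 83100 W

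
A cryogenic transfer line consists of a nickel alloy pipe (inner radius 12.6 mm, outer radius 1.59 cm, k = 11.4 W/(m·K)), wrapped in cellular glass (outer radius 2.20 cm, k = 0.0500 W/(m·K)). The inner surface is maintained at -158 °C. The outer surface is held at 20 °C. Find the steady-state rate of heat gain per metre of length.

Treat each layer as a resistance in series:
  R'_nickel alloy = ln(0.0159/0.0126)/(2πk) = 0.2326/(2π·11.4) = 0.003248 m·K/W
  R'_cellular glass = ln(0.0220/0.0159)/(2πk) = 0.3247/(2π·0.0500) = 1.034 m·K/W
ΣR = 0.003248 + 1.034 = 1.037 m·K/W
Q' = ΔT/ΣR = (-158 °C − 20 °C)/1.037 = -172 W/m
(Negative Q' ⇒ heat flows inward; heat gain = 172 W/m.)

Q' = 172 W/m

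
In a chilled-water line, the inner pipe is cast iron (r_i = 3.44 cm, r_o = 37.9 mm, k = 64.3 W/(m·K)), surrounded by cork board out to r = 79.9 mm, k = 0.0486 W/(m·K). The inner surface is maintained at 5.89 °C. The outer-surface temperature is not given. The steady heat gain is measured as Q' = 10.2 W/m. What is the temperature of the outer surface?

Series resistances:
  R'_cast iron = ln(0.0379/0.0344)/(2πk) = 0.09689/(2π·64.3) = 2.398×10^-4 m·K/W
  R'_cork board = ln(0.0799/0.0379)/(2πk) = 0.7458/(2π·0.0486) = 2.442 m·K/W
ΣR = 2.443 m·K/W
ΔT = Q'·ΣR = 10.2 × 2.443 = 24.92 K
Heat flows inward, so T_out = T_in + ΔT = 5.89 + 24.92 = 30.8 °C

T_out = 30.8 °C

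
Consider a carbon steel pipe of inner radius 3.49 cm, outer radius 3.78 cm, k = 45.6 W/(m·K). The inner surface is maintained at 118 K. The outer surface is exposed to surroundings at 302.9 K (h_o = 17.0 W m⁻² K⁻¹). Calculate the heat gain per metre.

Q' = 746 W/m

Resistance network (inner→outer):
  R'_carbon steel = ln(0.0378/0.0349)/(2πk) = 0.07982/(2π·45.6) = 2.786×10^-4 m·K/W
  R'_conv,out = 1/(2πr h) = 1/(2π·0.0378·17.0) = 0.2477 m·K/W
ΣR = 2.786×10^-4 + 0.2477 = 0.2480 m·K/W
Q' = ΔT/ΣR = (118 K − 302.9 K)/0.2480 = -746 W/m
(Negative Q' ⇒ heat flows inward; heat gain = 746 W/m.)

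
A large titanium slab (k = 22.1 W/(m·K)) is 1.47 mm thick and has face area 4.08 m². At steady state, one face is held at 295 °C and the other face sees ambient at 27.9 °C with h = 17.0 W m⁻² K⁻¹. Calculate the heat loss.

Q = 18.5 kW

Resistance network (inner→outer):
  R_titanium = L/(kA) = 0.00147/(22.1·4.08) = 1.630×10^-5 K/W
  R_conv,out = 1/(hA) = 1/(17.0·4.08) = 0.01442 K/W
ΣR = 1.630×10^-5 + 0.01442 = 0.01444 K/W
Q = ΔT/ΣR = (295 °C − 27.9 °C)/0.01444 = 18500 W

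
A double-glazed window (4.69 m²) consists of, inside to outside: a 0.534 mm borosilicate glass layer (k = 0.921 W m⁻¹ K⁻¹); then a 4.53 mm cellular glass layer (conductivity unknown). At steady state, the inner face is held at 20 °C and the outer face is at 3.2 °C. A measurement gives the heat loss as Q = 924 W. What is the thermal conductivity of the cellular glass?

ΣR = ΔT/Q = |20 − 3.2|/924 = 0.01818 K/W
Known resistances:
  R_borosilicate glass = L/(kA) = 5.34×10^-4/(0.921·4.69) = 1.236×10^-4 K/W
R_cellular glass = ΣR − ΣR_known = 0.01818 − 1.236×10^-4 = 0.01806 K/W
L/(kA) = 0.01806 ⇒ k = 0.00453/(0.01806·4.69) = 0.0535 W/m·K

k = 0.0535 W/m·K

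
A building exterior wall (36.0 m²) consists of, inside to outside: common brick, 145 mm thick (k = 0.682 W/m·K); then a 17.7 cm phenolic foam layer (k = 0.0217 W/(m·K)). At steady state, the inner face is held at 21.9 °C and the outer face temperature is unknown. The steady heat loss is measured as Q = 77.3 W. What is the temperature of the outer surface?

Series resistances:
  R_common brick = L/(kA) = 0.145/(0.682·36.0) = 0.005906 K/W
  R_phenolic foam = L/(kA) = 0.177/(0.0217·36.0) = 0.2266 K/W
ΣR = 0.2325 K/W
ΔT = Q·ΣR = 77.3 × 0.2325 = 17.97 K
Heat flows outward, so T_out = T_in − ΔT = 21.9 − 17.97 = 3.93 °C

T_out = 3.93 °C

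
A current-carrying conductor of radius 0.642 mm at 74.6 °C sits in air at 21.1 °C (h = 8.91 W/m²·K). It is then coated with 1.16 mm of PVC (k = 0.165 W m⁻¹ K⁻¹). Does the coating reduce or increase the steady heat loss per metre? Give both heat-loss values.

increases: 1.92 → 4.90 W/m

Critical radius for a cylinder: r_cr = k/h = 0.0185 m = 1.85 cm.
Outer radius after coating: r₂ = 6.42×10^-4 + 0.00116 = 0.001802 m.
Since r₁ < r_cr and r₂ ≤ r_cr, the coating moves toward the maximum at r_cr — heat loss rises.
Bare: R = 1/(2πr₁h) = 27.82 m·K/W; Q = 53.5/27.82 = 1.92 W/m.
Coated: R = R_cond + R_conv = 10.91 m·K/W; Q = 53.5/10.91 = 4.90 W/m.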